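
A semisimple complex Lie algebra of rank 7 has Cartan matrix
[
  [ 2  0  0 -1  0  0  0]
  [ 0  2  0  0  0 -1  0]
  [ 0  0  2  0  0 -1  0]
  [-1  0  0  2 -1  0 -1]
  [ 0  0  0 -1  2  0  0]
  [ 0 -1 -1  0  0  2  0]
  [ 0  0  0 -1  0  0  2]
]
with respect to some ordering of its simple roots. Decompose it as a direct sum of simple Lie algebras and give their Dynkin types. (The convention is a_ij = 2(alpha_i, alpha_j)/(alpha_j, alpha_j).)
A3 ⊕ D4

The diagram associated to this matrix has two connected components: the simple roots {alpha_2, alpha_3, alpha_6} form a chain of 3 nodes with single edges (A_3), and {alpha_1, alpha_4, alpha_5, alpha_7} form a chain of 2 nodes with a fork of two nodes at one end (D_4). A semisimple Lie algebra decomposes uniquely as the direct sum of simple ideals, one per connected component of its Dynkin diagram, so g ≅ A_3 ⊕ D_4 (dimension 15 + 28 = 43).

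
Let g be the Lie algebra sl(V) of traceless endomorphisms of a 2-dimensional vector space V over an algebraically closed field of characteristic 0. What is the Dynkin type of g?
This is sl(2), which has dimension 2^2 - 1 = 3 and rank 2 - 1 = 1 (a Cartan subalgebra is the diagonal traceless matrices). In the classification of classical Lie algebras, the special linear algebra sl(n+1) has type A_n; here n = 1, so the Dynkin diagram is a chain of 1 nodes with single edges (A_1). Hence the type is A_1.

type A_1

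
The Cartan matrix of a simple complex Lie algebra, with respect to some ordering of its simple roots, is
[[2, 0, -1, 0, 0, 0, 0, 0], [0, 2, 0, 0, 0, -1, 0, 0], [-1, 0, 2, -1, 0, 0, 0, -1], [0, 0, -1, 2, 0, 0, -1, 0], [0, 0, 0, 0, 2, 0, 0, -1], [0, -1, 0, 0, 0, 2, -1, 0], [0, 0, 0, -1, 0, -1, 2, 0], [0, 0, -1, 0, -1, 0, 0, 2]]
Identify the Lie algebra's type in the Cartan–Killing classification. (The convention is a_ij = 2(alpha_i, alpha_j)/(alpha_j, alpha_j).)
The matrix has rank 8 with 2's on the diagonal. Reading the off-diagonal entries as Dynkin edges (a single edge where a_ij = a_ji = -1; a double or triple edge where a_ij * a_ji = 2 or 3), the diagram is a chain of 7 nodes with one extra node attached to the third node from one end (E_8). One simple-root ordering that puts it in standard form is (alpha_5, alpha_1, alpha_8, alpha_3, alpha_4, alpha_7, alpha_6, alpha_2). So the algebra is type E_8.

type E_8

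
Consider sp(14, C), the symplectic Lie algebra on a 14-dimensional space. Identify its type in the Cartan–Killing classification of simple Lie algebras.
type C_7

This is sp(14), which has dimension 14(14+1)/2 = 105 and rank 14/2 = 7. In the classification of classical Lie algebras, the symplectic algebra sp(2n) has type C_n; here n = 7, so the Dynkin diagram is a chain of 7 nodes with a double edge at one end; the terminal node there is the unique long simple root (C_7). Hence the type is C_7.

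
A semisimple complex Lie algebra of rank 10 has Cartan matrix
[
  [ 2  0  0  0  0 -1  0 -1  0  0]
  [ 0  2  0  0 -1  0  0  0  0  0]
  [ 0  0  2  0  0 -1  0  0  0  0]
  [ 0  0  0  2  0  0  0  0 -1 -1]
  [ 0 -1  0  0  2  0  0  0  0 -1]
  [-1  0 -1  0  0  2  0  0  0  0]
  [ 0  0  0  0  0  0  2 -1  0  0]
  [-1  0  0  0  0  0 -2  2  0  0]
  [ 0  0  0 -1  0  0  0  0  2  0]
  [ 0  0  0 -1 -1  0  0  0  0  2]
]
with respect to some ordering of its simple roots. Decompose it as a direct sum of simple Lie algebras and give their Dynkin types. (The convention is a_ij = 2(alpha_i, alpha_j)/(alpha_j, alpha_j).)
The diagram associated to this matrix has two connected components: the simple roots {alpha_2, alpha_4, alpha_5, alpha_9, alpha_10} form a chain of 5 nodes with single edges (A_5), and {alpha_1, alpha_3, alpha_6, alpha_7, alpha_8} form a chain of 5 nodes with a double edge at one end; the terminal node there is the unique short simple root (B_5). A semisimple Lie algebra decomposes uniquely as the direct sum of simple ideals, one per connected component of its Dynkin diagram, so g ≅ A_5 ⊕ B_5 (dimension 35 + 55 = 90).

A_5 (sl(6)) ⊕ B_5 (so(11))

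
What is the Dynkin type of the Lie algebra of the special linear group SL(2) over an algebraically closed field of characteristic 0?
This is sl(2), which has dimension 2^2 - 1 = 3 and rank 2 - 1 = 1 (a Cartan subalgebra is the diagonal traceless matrices). In the classification of classical Lie algebras, the special linear algebra sl(n+1) has type A_n; here n = 1, so the Dynkin diagram is a chain of 1 nodes with single edges (A_1). Hence the type is A_1.

A_1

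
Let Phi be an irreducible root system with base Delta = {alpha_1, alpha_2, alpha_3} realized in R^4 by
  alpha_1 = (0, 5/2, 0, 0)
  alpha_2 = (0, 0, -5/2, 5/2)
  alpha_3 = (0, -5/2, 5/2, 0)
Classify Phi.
B_3 (so(7))

Compute the Cartan integers a_ij = 2(alpha_i, alpha_j)/(alpha_j, alpha_j); the resulting 3x3 Cartan matrix is
[[2, 0, -1], [0, 2, -1], [-2, -1, 2]].
The roots have two lengths (squared-length ratio 2:1); the short ones are alpha_{1}. The associated Dynkin diagram is a chain of 3 nodes with a double edge at one end; the terminal node there is the unique short simple root (B_3), so the type is B_3 (the algebra so(7)).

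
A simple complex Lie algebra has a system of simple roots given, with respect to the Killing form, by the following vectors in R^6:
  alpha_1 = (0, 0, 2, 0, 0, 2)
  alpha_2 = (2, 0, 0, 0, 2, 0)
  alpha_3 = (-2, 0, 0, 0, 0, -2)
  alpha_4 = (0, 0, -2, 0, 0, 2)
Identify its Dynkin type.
D4

Compute the Cartan integers a_ij = 2(alpha_i, alpha_j)/(alpha_j, alpha_j); the resulting 4x4 Cartan matrix is
[[2, 0, -1, 0], [0, 2, -1, 0], [-1, -1, 2, -1], [0, 0, -1, 2]].
All simple roots have the same length, so the diagram is simply laced. The associated Dynkin diagram is a chain of 2 nodes with a fork of two nodes at one end (D_4), so the type is D_4 (the algebra so(8)).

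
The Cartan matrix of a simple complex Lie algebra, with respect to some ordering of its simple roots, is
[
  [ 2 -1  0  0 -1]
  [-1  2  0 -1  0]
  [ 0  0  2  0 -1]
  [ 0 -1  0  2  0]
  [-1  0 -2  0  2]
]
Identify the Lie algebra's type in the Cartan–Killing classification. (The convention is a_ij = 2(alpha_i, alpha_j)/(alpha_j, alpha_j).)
B_5 (so(11))

The matrix has rank 5 with 2's on the diagonal. Reading the off-diagonal entries as Dynkin edges (a single edge where a_ij = a_ji = -1; a double or triple edge where a_ij * a_ji = 2 or 3), the diagram is a chain of 5 nodes with a double edge at one end; the terminal node there is the unique short simple root (B_5). One simple-root ordering that puts it in standard form is (alpha_4, alpha_2, alpha_1, alpha_5, alpha_3). So the algebra is type B_5, i.e. so(11).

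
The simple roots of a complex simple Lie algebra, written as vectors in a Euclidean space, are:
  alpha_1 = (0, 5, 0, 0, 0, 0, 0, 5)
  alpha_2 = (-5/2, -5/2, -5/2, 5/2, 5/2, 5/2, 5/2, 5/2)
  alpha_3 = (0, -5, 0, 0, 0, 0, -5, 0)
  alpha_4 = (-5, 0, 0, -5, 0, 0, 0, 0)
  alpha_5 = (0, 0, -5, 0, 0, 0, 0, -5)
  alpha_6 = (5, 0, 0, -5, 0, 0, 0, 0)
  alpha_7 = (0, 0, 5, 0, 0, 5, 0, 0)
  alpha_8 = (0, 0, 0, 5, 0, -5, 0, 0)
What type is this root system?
Compute the Cartan integers a_ij = 2(alpha_i, alpha_j)/(alpha_j, alpha_j); the resulting 8x8 Cartan matrix is
[[2, 0, -1, 0, -1, 0, 0, 0], [0, 2, 0, 0, 0, -1, 0, 0], [-1, 0, 2, 0, 0, 0, 0, 0], [0, 0, 0, 2, 0, 0, 0, -1], [-1, 0, 0, 0, 2, 0, -1, 0], [0, -1, 0, 0, 0, 2, 0, -1], [0, 0, 0, 0, -1, 0, 2, -1], [0, 0, 0, -1, 0, -1, -1, 2]].
All simple roots have the same length, so the diagram is simply laced. The associated Dynkin diagram is a chain of 7 nodes with one extra node attached to the third node from one end (E_8), so the type is E_8.

E_8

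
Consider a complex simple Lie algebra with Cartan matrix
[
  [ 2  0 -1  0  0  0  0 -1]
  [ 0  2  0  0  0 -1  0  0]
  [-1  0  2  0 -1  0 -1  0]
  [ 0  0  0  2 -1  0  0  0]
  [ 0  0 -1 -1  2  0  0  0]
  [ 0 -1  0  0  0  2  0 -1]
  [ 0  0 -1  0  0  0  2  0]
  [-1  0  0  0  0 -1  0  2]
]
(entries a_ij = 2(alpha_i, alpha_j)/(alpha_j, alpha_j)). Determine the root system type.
E8

The matrix has rank 8 with 2's on the diagonal. Reading the off-diagonal entries as Dynkin edges (a single edge where a_ij = a_ji = -1; a double or triple edge where a_ij * a_ji = 2 or 3), the diagram is a chain of 7 nodes with one extra node attached to the third node from one end (E_8). One simple-root ordering that puts it in standard form is (alpha_4, alpha_7, alpha_5, alpha_3, alpha_1, alpha_8, alpha_6, alpha_2). So the algebra is type E_8.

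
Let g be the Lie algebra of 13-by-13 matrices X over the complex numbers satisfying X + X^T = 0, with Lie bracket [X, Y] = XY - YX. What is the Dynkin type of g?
This is so(13) with 13 odd, which has dimension 13(13-1)/2 = 78 and rank (13-1)/2 = 6. In the classification of classical Lie algebras, the orthogonal algebra so(2n+1) in an odd number of variables has type B_n; here n = 6, so the Dynkin diagram is a chain of 6 nodes with a double edge at one end; the terminal node there is the unique short simple root (B_6). Hence the type is B_6.

type B_6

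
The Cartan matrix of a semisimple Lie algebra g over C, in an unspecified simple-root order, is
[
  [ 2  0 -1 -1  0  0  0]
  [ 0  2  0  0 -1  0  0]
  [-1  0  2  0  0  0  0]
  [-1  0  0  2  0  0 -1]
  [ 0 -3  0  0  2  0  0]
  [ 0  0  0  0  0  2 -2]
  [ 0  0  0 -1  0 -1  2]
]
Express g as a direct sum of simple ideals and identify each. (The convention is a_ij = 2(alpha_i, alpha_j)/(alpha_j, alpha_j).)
The diagram associated to this matrix has two connected components: the simple roots {alpha_1, alpha_3, alpha_4, alpha_6, alpha_7} form a chain of 5 nodes with a double edge at one end; the terminal node there is the unique long simple root (C_5), and {alpha_2, alpha_5} form two nodes joined by a triple edge (G_2). A semisimple Lie algebra decomposes uniquely as the direct sum of simple ideals, one per connected component of its Dynkin diagram, so g ≅ C_5 ⊕ G_2 (dimension 55 + 14 = 69).

C_5 (sp(10)) + G_2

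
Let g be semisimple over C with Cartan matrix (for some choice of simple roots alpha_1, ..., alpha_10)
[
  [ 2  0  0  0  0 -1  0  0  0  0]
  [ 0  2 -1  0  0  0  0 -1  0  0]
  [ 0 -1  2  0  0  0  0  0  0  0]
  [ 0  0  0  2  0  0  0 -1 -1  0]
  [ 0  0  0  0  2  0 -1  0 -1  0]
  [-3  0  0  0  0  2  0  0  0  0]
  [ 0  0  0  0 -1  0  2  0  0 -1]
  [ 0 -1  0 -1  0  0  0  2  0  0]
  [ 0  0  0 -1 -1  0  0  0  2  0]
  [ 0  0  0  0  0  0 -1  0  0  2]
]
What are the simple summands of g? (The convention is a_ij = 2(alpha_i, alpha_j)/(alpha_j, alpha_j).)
The diagram associated to this matrix has two connected components: the simple roots {alpha_2, alpha_3, alpha_4, alpha_5, alpha_7, alpha_8, alpha_9, alpha_10} form a chain of 8 nodes with single edges (A_8), and {alpha_1, alpha_6} form two nodes joined by a triple edge (G_2). A semisimple Lie algebra decomposes uniquely as the direct sum of simple ideals, one per connected component of its Dynkin diagram, so g ≅ A_8 ⊕ G_2 (dimension 80 + 14 = 94).

A_8 (sl(9)) + G_2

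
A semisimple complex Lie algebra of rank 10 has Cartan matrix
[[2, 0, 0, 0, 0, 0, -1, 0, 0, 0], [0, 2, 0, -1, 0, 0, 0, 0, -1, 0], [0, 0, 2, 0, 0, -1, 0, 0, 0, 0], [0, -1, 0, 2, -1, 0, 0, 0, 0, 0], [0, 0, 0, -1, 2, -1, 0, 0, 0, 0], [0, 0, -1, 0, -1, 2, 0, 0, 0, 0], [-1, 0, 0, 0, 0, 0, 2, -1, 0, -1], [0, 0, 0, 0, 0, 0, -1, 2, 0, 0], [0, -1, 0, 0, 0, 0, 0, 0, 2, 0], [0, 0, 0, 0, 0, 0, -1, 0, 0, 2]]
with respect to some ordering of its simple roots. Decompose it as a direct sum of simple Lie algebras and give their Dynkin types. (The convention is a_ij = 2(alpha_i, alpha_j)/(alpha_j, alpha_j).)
A6 ⊕ D4

The diagram associated to this matrix has two connected components: the simple roots {alpha_2, alpha_3, alpha_4, alpha_5, alpha_6, alpha_9} form a chain of 6 nodes with single edges (A_6), and {alpha_1, alpha_7, alpha_8, alpha_10} form a chain of 2 nodes with a fork of two nodes at one end (D_4). A semisimple Lie algebra decomposes uniquely as the direct sum of simple ideals, one per connected component of its Dynkin diagram, so g ≅ A_6 ⊕ D_4 (dimension 48 + 28 = 76).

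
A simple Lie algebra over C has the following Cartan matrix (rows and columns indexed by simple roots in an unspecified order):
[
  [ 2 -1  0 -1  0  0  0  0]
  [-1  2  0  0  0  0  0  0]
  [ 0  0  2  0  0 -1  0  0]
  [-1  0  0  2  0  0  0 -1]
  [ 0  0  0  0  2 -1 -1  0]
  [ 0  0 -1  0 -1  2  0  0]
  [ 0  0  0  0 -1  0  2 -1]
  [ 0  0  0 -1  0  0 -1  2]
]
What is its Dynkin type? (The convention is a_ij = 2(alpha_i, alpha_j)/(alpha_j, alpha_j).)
A_8

The matrix has rank 8 with 2's on the diagonal. Reading the off-diagonal entries as Dynkin edges (a single edge where a_ij = a_ji = -1; a double or triple edge where a_ij * a_ji = 2 or 3), the diagram is a chain of 8 nodes with single edges (A_8). One simple-root ordering that puts it in standard form is (alpha_2, alpha_1, alpha_4, alpha_8, alpha_7, alpha_5, alpha_6, alpha_3). So the algebra is type A_8, i.e. sl(9).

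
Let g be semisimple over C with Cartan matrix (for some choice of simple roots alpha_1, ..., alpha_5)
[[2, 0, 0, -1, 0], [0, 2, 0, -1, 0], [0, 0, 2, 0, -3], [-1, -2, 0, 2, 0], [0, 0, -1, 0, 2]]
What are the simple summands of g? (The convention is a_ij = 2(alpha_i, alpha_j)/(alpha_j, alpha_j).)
B3 ⊕ G2

The diagram associated to this matrix has two connected components: the simple roots {alpha_1, alpha_2, alpha_4} form a chain of 3 nodes with a double edge at one end; the terminal node there is the unique short simple root (B_3), and {alpha_3, alpha_5} form two nodes joined by a triple edge (G_2). A semisimple Lie algebra decomposes uniquely as the direct sum of simple ideals, one per connected component of its Dynkin diagram, so g ≅ B_3 ⊕ G_2 (dimension 21 + 14 = 35).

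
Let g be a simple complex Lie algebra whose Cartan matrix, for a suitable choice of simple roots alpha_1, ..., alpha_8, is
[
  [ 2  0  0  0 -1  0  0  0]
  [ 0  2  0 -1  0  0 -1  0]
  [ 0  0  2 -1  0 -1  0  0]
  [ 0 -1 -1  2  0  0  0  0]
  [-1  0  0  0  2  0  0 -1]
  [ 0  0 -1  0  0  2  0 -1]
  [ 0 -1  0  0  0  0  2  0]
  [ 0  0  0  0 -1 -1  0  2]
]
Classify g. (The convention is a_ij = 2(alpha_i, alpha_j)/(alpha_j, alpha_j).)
The matrix has rank 8 with 2's on the diagonal. Reading the off-diagonal entries as Dynkin edges (a single edge where a_ij = a_ji = -1; a double or triple edge where a_ij * a_ji = 2 or 3), the diagram is a chain of 8 nodes with single edges (A_8). One simple-root ordering that puts it in standard form is (alpha_7, alpha_2, alpha_4, alpha_3, alpha_6, alpha_8, alpha_5, alpha_1). So the algebra is type A_8, i.e. sl(9).

A8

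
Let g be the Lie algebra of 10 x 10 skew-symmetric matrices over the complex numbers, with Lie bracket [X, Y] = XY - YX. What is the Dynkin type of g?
This is so(10) with 10 even, which has dimension 10(10-1)/2 = 45 and rank 10/2 = 5. In the classification of classical Lie algebras, the orthogonal algebra so(2n) in an even number of variables has type D_n; here n = 5, so the Dynkin diagram is a chain of 3 nodes with a fork of two nodes at one end (D_5). Hence the type is D_5.

type D_5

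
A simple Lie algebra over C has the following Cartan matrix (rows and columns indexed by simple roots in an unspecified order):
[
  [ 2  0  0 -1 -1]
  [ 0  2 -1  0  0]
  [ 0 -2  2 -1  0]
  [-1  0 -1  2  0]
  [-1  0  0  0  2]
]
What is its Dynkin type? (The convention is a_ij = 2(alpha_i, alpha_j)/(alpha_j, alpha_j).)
The matrix has rank 5 with 2's on the diagonal. Reading the off-diagonal entries as Dynkin edges (a single edge where a_ij = a_ji = -1; a double or triple edge where a_ij * a_ji = 2 or 3), the diagram is a chain of 5 nodes with a double edge at one end; the terminal node there is the unique short simple root (B_5). One simple-root ordering that puts it in standard form is (alpha_5, alpha_1, alpha_4, alpha_3, alpha_2). So the algebra is type B_5, i.e. so(11).

B_5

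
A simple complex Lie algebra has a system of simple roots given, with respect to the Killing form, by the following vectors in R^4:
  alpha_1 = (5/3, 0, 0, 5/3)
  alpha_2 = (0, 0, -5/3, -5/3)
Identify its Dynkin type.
Compute the Cartan integers a_ij = 2(alpha_i, alpha_j)/(alpha_j, alpha_j); the resulting 2x2 Cartan matrix is
[[2, -1], [-1, 2]].
All simple roots have the same length, so the diagram is simply laced. The associated Dynkin diagram is a chain of 2 nodes with single edges (A_2), so the type is A_2 (the algebra sl(3)).

A_2 (sl(3))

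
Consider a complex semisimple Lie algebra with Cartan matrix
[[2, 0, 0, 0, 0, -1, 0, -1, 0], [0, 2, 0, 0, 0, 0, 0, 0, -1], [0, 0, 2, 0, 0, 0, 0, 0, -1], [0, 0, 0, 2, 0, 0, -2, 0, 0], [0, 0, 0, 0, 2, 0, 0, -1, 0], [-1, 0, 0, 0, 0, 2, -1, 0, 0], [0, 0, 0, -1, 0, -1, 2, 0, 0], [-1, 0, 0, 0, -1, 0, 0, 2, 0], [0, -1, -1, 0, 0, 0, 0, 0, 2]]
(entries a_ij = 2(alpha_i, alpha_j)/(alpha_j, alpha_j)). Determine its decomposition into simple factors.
The diagram associated to this matrix has two connected components: the simple roots {alpha_2, alpha_3, alpha_9} form a chain of 3 nodes with single edges (A_3), and {alpha_1, alpha_4, alpha_5, alpha_6, alpha_7, alpha_8} form a chain of 6 nodes with a double edge at one end; the terminal node there is the unique long simple root (C_6). A semisimple Lie algebra decomposes uniquely as the direct sum of simple ideals, one per connected component of its Dynkin diagram, so g ≅ A_3 ⊕ C_6 (dimension 15 + 78 = 93).

type A_3 ⊕ type C_6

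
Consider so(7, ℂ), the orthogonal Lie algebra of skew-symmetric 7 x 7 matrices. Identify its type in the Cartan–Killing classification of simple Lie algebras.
This is so(7) with 7 odd, which has dimension 7(7-1)/2 = 21 and rank (7-1)/2 = 3. In the classification of classical Lie algebras, the orthogonal algebra so(2n+1) in an odd number of variables has type B_n; here n = 3, so the Dynkin diagram is a chain of 3 nodes with a double edge at one end; the terminal node there is the unique short simple root (B_3). Hence the type is B_3.

type B_3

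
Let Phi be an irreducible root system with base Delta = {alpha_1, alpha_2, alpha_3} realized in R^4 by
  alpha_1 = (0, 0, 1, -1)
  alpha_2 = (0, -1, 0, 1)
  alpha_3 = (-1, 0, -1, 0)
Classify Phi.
Compute the Cartan integers a_ij = 2(alpha_i, alpha_j)/(alpha_j, alpha_j); the resulting 3x3 Cartan matrix is
[[2, -1, -1], [-1, 2, 0], [-1, 0, 2]].
All simple roots have the same length, so the diagram is simply laced. The associated Dynkin diagram is a chain of 3 nodes with single edges (A_3), so the type is A_3 (the algebra sl(4)).

type A_3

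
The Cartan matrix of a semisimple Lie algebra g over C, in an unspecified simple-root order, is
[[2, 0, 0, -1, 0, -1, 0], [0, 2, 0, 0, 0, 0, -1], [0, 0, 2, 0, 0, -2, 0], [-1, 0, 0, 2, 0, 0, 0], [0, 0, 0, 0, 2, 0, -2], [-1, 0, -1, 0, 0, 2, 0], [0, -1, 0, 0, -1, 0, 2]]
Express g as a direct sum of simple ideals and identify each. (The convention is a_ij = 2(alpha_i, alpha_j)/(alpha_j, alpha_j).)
type C_3 + type C_4

The diagram associated to this matrix has two connected components: the simple roots {alpha_2, alpha_5, alpha_7} form a chain of 3 nodes with a double edge at one end; the terminal node there is the unique long simple root (C_3), and {alpha_1, alpha_3, alpha_4, alpha_6} form a chain of 4 nodes with a double edge at one end; the terminal node there is the unique long simple root (C_4). A semisimple Lie algebra decomposes uniquely as the direct sum of simple ideals, one per connected component of its Dynkin diagram, so g ≅ C_3 ⊕ C_4 (dimension 21 + 36 = 57).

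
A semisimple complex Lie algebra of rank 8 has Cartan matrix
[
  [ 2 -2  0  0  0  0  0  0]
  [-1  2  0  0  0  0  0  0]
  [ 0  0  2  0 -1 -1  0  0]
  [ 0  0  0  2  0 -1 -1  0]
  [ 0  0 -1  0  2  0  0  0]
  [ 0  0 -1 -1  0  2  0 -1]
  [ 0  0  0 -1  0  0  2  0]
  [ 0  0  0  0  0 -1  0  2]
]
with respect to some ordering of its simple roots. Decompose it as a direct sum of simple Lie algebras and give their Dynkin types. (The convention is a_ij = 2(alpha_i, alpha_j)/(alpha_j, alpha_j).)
The diagram associated to this matrix has two connected components: the simple roots {alpha_1, alpha_2} form a chain of 2 nodes with a double edge at one end; the terminal node there is the unique short simple root (B_2), and {alpha_3, alpha_4, alpha_5, alpha_6, alpha_7, alpha_8} form a chain of 5 nodes with one extra node attached to the third node from one end (E_6). A semisimple Lie algebra decomposes uniquely as the direct sum of simple ideals, one per connected component of its Dynkin diagram, so g ≅ B_2 ⊕ E_6 (dimension 10 + 78 = 88).

B2 ⊕ E6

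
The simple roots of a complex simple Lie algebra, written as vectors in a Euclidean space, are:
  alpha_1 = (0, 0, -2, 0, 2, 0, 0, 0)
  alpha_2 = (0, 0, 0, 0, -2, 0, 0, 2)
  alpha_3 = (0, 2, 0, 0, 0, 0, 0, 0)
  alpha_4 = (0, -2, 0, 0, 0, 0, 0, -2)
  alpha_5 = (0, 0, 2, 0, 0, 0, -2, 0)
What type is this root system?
Compute the Cartan integers a_ij = 2(alpha_i, alpha_j)/(alpha_j, alpha_j); the resulting 5x5 Cartan matrix is
[[2, -1, 0, 0, -1], [-1, 2, 0, -1, 0], [0, 0, 2, -1, 0], [0, -1, -2, 2, 0], [-1, 0, 0, 0, 2]].
The roots have two lengths (squared-length ratio 2:1); the short ones are alpha_{3}. The associated Dynkin diagram is a chain of 5 nodes with a double edge at one end; the terminal node there is the unique short simple root (B_5), so the type is B_5 (the algebra so(11)).

type B_5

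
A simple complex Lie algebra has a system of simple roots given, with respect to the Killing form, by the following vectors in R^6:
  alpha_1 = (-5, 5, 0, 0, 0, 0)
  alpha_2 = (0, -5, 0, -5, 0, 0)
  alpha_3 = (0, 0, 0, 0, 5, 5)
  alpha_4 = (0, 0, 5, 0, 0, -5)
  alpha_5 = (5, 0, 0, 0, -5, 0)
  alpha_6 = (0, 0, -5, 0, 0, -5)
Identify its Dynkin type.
Compute the Cartan integers a_ij = 2(alpha_i, alpha_j)/(alpha_j, alpha_j); the resulting 6x6 Cartan matrix is
[[2, -1, 0, 0, -1, 0], [-1, 2, 0, 0, 0, 0], [0, 0, 2, -1, -1, -1], [0, 0, -1, 2, 0, 0], [-1, 0, -1, 0, 2, 0], [0, 0, -1, 0, 0, 2]].
All simple roots have the same length, so the diagram is simply laced. The associated Dynkin diagram is a chain of 4 nodes with a fork of two nodes at one end (D_6), so the type is D_6 (the algebra so(12)).

D_6 (so(12))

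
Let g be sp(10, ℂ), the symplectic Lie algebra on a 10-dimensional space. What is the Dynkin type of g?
This is sp(10), which has dimension 10(10+1)/2 = 55 and rank 10/2 = 5. In the classification of classical Lie algebras, the symplectic algebra sp(2n) has type C_n; here n = 5, so the Dynkin diagram is a chain of 5 nodes with a double edge at one end; the terminal node there is the unique long simple root (C_5). Hence the type is C_5.

C5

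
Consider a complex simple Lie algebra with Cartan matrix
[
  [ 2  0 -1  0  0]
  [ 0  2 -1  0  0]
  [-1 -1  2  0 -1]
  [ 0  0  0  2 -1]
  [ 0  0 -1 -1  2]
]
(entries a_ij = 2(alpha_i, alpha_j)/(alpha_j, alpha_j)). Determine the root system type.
The matrix has rank 5 with 2's on the diagonal. Reading the off-diagonal entries as Dynkin edges (a single edge where a_ij = a_ji = -1; a double or triple edge where a_ij * a_ji = 2 or 3), the diagram is a chain of 3 nodes with a fork of two nodes at one end (D_5). One simple-root ordering that puts it in standard form is (alpha_4, alpha_5, alpha_3, alpha_2, alpha_1). So the algebra is type D_5, i.e. so(10).

D_5 (so(10))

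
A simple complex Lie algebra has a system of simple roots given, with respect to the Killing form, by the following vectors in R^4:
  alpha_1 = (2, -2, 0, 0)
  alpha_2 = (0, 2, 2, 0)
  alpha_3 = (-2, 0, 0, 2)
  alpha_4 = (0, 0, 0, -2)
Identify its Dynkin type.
B4

Compute the Cartan integers a_ij = 2(alpha_i, alpha_j)/(alpha_j, alpha_j); the resulting 4x4 Cartan matrix is
[[2, -1, -1, 0], [-1, 2, 0, 0], [-1, 0, 2, -2], [0, 0, -1, 2]].
The roots have two lengths (squared-length ratio 2:1); the short ones are alpha_{4}. The associated Dynkin diagram is a chain of 4 nodes with a double edge at one end; the terminal node there is the unique short simple root (B_4), so the type is B_4 (the algebra so(9)).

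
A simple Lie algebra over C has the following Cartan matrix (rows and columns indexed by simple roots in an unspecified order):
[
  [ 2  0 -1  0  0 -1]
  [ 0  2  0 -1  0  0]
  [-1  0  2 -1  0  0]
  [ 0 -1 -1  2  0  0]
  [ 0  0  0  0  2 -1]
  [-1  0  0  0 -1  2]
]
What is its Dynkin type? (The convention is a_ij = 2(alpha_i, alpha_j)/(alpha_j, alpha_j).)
type A_6

The matrix has rank 6 with 2's on the diagonal. Reading the off-diagonal entries as Dynkin edges (a single edge where a_ij = a_ji = -1; a double or triple edge where a_ij * a_ji = 2 or 3), the diagram is a chain of 6 nodes with single edges (A_6). One simple-root ordering that puts it in standard form is (alpha_2, alpha_4, alpha_3, alpha_1, alpha_6, alpha_5). So the algebra is type A_6, i.e. sl(7).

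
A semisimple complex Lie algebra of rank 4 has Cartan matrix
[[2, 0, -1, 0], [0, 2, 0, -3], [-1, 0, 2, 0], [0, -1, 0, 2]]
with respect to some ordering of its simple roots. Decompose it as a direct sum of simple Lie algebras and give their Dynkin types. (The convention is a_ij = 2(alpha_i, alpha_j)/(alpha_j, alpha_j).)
The diagram associated to this matrix has two connected components: the simple roots {alpha_1, alpha_3} form a chain of 2 nodes with single edges (A_2), and {alpha_2, alpha_4} form two nodes joined by a triple edge (G_2). A semisimple Lie algebra decomposes uniquely as the direct sum of simple ideals, one per connected component of its Dynkin diagram, so g ≅ A_2 ⊕ G_2 (dimension 8 + 14 = 22).

A_2 (sl(3)) + G_2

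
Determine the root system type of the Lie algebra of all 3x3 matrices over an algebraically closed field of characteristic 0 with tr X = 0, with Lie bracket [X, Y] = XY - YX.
type A_2

This is sl(3), which has dimension 3^2 - 1 = 8 and rank 3 - 1 = 2 (a Cartan subalgebra is the diagonal traceless matrices). In the classification of classical Lie algebras, the special linear algebra sl(n+1) has type A_n; here n = 2, so the Dynkin diagram is a chain of 2 nodes with single edges (A_2). Hence the type is A_2.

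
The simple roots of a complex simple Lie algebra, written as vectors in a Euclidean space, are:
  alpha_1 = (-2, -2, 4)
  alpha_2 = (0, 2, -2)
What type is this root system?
type G_2

Compute the Cartan integers a_ij = 2(alpha_i, alpha_j)/(alpha_j, alpha_j); the resulting 2x2 Cartan matrix is
[[2, -3], [-1, 2]].
The roots have two lengths (squared-length ratio 3:1); the short ones are alpha_{2}. The associated Dynkin diagram is two nodes joined by a triple edge (G_2), so the type is G_2.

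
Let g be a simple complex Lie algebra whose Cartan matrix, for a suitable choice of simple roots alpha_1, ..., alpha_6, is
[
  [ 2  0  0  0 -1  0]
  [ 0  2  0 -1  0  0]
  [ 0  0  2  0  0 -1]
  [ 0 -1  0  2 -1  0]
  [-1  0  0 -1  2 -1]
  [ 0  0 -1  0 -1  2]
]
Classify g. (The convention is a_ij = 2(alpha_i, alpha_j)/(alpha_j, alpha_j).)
The matrix has rank 6 with 2's on the diagonal. Reading the off-diagonal entries as Dynkin edges (a single edge where a_ij = a_ji = -1; a double or triple edge where a_ij * a_ji = 2 or 3), the diagram is a chain of 5 nodes with one extra node attached to the third node from one end (E_6). One simple-root ordering that puts it in standard form is (alpha_2, alpha_1, alpha_4, alpha_5, alpha_6, alpha_3). So the algebra is type E_6.

E_6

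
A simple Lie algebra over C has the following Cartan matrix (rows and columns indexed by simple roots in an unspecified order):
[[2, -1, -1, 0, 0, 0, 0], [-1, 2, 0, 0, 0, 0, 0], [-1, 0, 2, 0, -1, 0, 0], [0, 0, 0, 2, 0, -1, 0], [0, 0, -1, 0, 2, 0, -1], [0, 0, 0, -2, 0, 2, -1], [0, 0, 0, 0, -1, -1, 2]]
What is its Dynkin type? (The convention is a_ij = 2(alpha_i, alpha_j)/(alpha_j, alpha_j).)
The matrix has rank 7 with 2's on the diagonal. Reading the off-diagonal entries as Dynkin edges (a single edge where a_ij = a_ji = -1; a double or triple edge where a_ij * a_ji = 2 or 3), the diagram is a chain of 7 nodes with a double edge at one end; the terminal node there is the unique short simple root (B_7). One simple-root ordering that puts it in standard form is (alpha_2, alpha_1, alpha_3, alpha_5, alpha_7, alpha_6, alpha_4). So the algebra is type B_7, i.e. so(15).

B_7 (so(15))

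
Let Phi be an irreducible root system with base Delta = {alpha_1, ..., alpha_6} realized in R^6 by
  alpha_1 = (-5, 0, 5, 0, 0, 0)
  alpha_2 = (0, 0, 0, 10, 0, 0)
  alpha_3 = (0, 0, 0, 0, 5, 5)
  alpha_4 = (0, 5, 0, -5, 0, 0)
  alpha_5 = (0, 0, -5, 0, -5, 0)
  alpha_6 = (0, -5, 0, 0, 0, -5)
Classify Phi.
Compute the Cartan integers a_ij = 2(alpha_i, alpha_j)/(alpha_j, alpha_j); the resulting 6x6 Cartan matrix is
[[2, 0, 0, 0, -1, 0], [0, 2, 0, -2, 0, 0], [0, 0, 2, 0, -1, -1], [0, -1, 0, 2, 0, -1], [-1, 0, -1, 0, 2, 0], [0, 0, -1, -1, 0, 2]].
The roots have two lengths (squared-length ratio 2:1); the short ones are alpha_{1,3,4,5,6}. The associated Dynkin diagram is a chain of 6 nodes with a double edge at one end; the terminal node there is the unique long simple root (C_6), so the type is C_6 (the algebra sp(12)).

C6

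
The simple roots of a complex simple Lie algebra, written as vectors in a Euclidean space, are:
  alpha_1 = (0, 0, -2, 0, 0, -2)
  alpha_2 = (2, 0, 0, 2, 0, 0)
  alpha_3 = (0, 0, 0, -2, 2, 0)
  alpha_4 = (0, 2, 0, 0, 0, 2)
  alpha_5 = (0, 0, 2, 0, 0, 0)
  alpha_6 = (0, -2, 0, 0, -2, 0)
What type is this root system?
B_6

Compute the Cartan integers a_ij = 2(alpha_i, alpha_j)/(alpha_j, alpha_j); the resulting 6x6 Cartan matrix is
[[2, 0, 0, -1, -2, 0], [0, 2, -1, 0, 0, 0], [0, -1, 2, 0, 0, -1], [-1, 0, 0, 2, 0, -1], [-1, 0, 0, 0, 2, 0], [0, 0, -1, -1, 0, 2]].
The roots have two lengths (squared-length ratio 2:1); the short ones are alpha_{5}. The associated Dynkin diagram is a chain of 6 nodes with a double edge at one end; the terminal node there is the unique short simple root (B_6), so the type is B_6 (the algebra so(13)).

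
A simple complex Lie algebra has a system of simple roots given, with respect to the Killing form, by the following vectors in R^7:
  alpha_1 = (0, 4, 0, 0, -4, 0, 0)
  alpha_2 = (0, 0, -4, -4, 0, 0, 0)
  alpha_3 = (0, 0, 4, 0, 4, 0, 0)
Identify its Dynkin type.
Compute the Cartan integers a_ij = 2(alpha_i, alpha_j)/(alpha_j, alpha_j); the resulting 3x3 Cartan matrix is
[[2, 0, -1], [0, 2, -1], [-1, -1, 2]].
All simple roots have the same length, so the diagram is simply laced. The associated Dynkin diagram is a chain of 3 nodes with single edges (A_3), so the type is A_3 (the algebra sl(4)).

type A_3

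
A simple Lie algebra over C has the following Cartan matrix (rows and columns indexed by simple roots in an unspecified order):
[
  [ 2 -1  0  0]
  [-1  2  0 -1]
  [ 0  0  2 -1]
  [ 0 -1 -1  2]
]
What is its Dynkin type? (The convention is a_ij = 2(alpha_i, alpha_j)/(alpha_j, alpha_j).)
A_4 (sl(5))

The matrix has rank 4 with 2's on the diagonal. Reading the off-diagonal entries as Dynkin edges (a single edge where a_ij = a_ji = -1; a double or triple edge where a_ij * a_ji = 2 or 3), the diagram is a chain of 4 nodes with single edges (A_4). One simple-root ordering that puts it in standard form is (alpha_3, alpha_4, alpha_2, alpha_1). So the algebra is type A_4, i.e. sl(5).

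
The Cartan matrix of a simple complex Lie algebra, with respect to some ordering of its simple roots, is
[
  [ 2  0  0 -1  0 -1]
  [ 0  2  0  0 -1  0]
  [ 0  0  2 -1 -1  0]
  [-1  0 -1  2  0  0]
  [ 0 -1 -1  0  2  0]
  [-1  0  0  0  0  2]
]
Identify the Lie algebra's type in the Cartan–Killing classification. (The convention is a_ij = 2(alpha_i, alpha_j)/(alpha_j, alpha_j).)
The matrix has rank 6 with 2's on the diagonal. Reading the off-diagonal entries as Dynkin edges (a single edge where a_ij = a_ji = -1; a double or triple edge where a_ij * a_ji = 2 or 3), the diagram is a chain of 6 nodes with single edges (A_6). One simple-root ordering that puts it in standard form is (alpha_2, alpha_5, alpha_3, alpha_4, alpha_1, alpha_6). So the algebra is type A_6, i.e. sl(7).

A_6 (sl(7))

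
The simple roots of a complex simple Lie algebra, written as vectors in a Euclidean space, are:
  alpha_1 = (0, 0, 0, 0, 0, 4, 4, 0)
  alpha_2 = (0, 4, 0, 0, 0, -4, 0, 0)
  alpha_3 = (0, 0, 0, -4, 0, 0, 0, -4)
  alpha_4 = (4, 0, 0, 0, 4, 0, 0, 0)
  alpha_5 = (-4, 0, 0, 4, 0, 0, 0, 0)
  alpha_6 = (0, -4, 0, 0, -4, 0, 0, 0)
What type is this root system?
A6

Compute the Cartan integers a_ij = 2(alpha_i, alpha_j)/(alpha_j, alpha_j); the resulting 6x6 Cartan matrix is
[[2, -1, 0, 0, 0, 0], [-1, 2, 0, 0, 0, -1], [0, 0, 2, 0, -1, 0], [0, 0, 0, 2, -1, -1], [0, 0, -1, -1, 2, 0], [0, -1, 0, -1, 0, 2]].
All simple roots have the same length, so the diagram is simply laced. The associated Dynkin diagram is a chain of 6 nodes with single edges (A_6), so the type is A_6 (the algebra sl(7)).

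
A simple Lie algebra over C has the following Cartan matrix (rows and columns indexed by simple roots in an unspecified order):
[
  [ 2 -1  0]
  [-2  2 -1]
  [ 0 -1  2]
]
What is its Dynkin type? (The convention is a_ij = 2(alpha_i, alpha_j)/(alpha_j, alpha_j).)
The matrix has rank 3 with 2's on the diagonal. Reading the off-diagonal entries as Dynkin edges (a single edge where a_ij = a_ji = -1; a double or triple edge where a_ij * a_ji = 2 or 3), the diagram is a chain of 3 nodes with a double edge at one end; the terminal node there is the unique short simple root (B_3). One simple-root ordering that puts it in standard form is (alpha_3, alpha_2, alpha_1). So the algebra is type B_3, i.e. so(7).

B3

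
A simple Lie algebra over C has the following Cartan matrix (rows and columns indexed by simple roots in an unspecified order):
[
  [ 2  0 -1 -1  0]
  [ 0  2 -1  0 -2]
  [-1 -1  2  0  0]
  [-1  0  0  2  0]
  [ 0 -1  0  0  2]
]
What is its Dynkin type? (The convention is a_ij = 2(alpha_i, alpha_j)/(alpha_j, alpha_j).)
type B_5

The matrix has rank 5 with 2's on the diagonal. Reading the off-diagonal entries as Dynkin edges (a single edge where a_ij = a_ji = -1; a double or triple edge where a_ij * a_ji = 2 or 3), the diagram is a chain of 5 nodes with a double edge at one end; the terminal node there is the unique short simple root (B_5). One simple-root ordering that puts it in standard form is (alpha_4, alpha_1, alpha_3, alpha_2, alpha_5). So the algebra is type B_5, i.e. so(11).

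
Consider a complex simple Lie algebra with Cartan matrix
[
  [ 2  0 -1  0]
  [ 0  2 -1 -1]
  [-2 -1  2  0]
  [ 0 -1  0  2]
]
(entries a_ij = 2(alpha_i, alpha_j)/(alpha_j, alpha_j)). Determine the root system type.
The matrix has rank 4 with 2's on the diagonal. Reading the off-diagonal entries as Dynkin edges (a single edge where a_ij = a_ji = -1; a double or triple edge where a_ij * a_ji = 2 or 3), the diagram is a chain of 4 nodes with a double edge at one end; the terminal node there is the unique short simple root (B_4). One simple-root ordering that puts it in standard form is (alpha_4, alpha_2, alpha_3, alpha_1). So the algebra is type B_4, i.e. so(9).

B_4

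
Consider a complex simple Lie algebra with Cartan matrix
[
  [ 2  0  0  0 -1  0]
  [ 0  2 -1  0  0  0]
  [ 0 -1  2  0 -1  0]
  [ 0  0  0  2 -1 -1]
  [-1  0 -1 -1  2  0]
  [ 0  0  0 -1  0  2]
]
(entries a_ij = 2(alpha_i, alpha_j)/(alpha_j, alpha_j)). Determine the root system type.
E6

The matrix has rank 6 with 2's on the diagonal. Reading the off-diagonal entries as Dynkin edges (a single edge where a_ij = a_ji = -1; a double or triple edge where a_ij * a_ji = 2 or 3), the diagram is a chain of 5 nodes with one extra node attached to the third node from one end (E_6). One simple-root ordering that puts it in standard form is (alpha_2, alpha_1, alpha_3, alpha_5, alpha_4, alpha_6). So the algebra is type E_6.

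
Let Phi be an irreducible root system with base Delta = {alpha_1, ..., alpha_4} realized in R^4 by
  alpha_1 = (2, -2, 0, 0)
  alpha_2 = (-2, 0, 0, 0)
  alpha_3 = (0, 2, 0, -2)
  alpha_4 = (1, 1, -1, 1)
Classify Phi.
Compute the Cartan integers a_ij = 2(alpha_i, alpha_j)/(alpha_j, alpha_j); the resulting 4x4 Cartan matrix is
[[2, -2, -1, 0], [-1, 2, 0, -1], [-1, 0, 2, 0], [0, -1, 0, 2]].
The roots have two lengths (squared-length ratio 2:1); the short ones are alpha_{2,4}. The associated Dynkin diagram is a chain of 4 nodes with a double edge between the middle two (F_4), so the type is F_4.

F_4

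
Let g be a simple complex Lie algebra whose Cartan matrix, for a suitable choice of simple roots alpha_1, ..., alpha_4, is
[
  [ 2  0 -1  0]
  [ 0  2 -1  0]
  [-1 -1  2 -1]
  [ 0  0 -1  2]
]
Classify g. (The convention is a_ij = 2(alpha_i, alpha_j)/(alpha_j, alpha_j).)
The matrix has rank 4 with 2's on the diagonal. Reading the off-diagonal entries as Dynkin edges (a single edge where a_ij = a_ji = -1; a double or triple edge where a_ij * a_ji = 2 or 3), the diagram is a chain of 2 nodes with a fork of two nodes at one end (D_4). One simple-root ordering that puts it in standard form is (alpha_1, alpha_3, alpha_4, alpha_2). So the algebra is type D_4, i.e. so(8).

D4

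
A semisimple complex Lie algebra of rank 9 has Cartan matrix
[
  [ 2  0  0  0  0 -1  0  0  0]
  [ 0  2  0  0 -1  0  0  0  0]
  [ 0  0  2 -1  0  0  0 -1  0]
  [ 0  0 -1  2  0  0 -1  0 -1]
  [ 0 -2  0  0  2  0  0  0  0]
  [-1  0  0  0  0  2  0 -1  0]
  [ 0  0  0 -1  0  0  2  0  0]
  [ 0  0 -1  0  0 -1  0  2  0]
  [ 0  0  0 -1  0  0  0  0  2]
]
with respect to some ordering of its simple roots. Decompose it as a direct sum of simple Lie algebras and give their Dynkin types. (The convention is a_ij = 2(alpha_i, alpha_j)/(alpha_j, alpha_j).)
type B_2 + type D_7

The diagram associated to this matrix has two connected components: the simple roots {alpha_2, alpha_5} form a chain of 2 nodes with a double edge at one end; the terminal node there is the unique short simple root (B_2), and {alpha_1, alpha_3, alpha_4, alpha_6, alpha_7, alpha_8, alpha_9} form a chain of 5 nodes with a fork of two nodes at one end (D_7). A semisimple Lie algebra decomposes uniquely as the direct sum of simple ideals, one per connected component of its Dynkin diagram, so g ≅ B_2 ⊕ D_7 (dimension 10 + 91 = 101).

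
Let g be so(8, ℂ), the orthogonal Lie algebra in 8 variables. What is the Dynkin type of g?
type D_4

This is so(8) with 8 even, which has dimension 8(8-1)/2 = 28 and rank 8/2 = 4. In the classification of classical Lie algebras, the orthogonal algebra so(2n) in an even number of variables has type D_n; here n = 4, so the Dynkin diagram is a chain of 2 nodes with a fork of two nodes at one end (D_4). Hence the type is D_4.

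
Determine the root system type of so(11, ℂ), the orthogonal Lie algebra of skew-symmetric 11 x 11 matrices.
This is so(11) with 11 odd, which has dimension 11(11-1)/2 = 55 and rank (11-1)/2 = 5. In the classification of classical Lie algebras, the orthogonal algebra so(2n+1) in an odd number of variables has type B_n; here n = 5, so the Dynkin diagram is a chain of 5 nodes with a double edge at one end; the terminal node there is the unique short simple root (B_5). Hence the type is B_5.

B_5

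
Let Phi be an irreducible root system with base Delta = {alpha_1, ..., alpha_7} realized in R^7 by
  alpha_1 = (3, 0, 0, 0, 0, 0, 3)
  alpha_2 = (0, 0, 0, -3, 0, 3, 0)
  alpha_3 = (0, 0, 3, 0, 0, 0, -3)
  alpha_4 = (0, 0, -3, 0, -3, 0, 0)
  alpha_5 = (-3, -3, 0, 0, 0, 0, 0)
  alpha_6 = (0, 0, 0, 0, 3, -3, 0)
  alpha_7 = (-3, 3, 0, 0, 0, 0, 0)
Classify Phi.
D_7 (so(14))

Compute the Cartan integers a_ij = 2(alpha_i, alpha_j)/(alpha_j, alpha_j); the resulting 7x7 Cartan matrix is
[[2, 0, -1, 0, -1, 0, -1], [0, 2, 0, 0, 0, -1, 0], [-1, 0, 2, -1, 0, 0, 0], [0, 0, -1, 2, 0, -1, 0], [-1, 0, 0, 0, 2, 0, 0], [0, -1, 0, -1, 0, 2, 0], [-1, 0, 0, 0, 0, 0, 2]].
All simple roots have the same length, so the diagram is simply laced. The associated Dynkin diagram is a chain of 5 nodes with a fork of two nodes at one end (D_7), so the type is D_7 (the algebra so(14)).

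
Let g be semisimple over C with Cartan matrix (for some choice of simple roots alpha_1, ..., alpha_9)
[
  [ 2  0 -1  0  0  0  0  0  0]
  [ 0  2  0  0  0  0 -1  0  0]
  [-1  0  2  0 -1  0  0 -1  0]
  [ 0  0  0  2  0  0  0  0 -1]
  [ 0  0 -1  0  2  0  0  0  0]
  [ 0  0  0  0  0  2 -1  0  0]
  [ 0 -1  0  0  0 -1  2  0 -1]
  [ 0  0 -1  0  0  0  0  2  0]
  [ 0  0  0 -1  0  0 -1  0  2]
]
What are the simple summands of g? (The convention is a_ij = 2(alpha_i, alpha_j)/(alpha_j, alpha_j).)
The diagram associated to this matrix has two connected components: the simple roots {alpha_1, alpha_3, alpha_5, alpha_8} form a chain of 2 nodes with a fork of two nodes at one end (D_4), and {alpha_2, alpha_4, alpha_6, alpha_7, alpha_9} form a chain of 3 nodes with a fork of two nodes at one end (D_5). A semisimple Lie algebra decomposes uniquely as the direct sum of simple ideals, one per connected component of its Dynkin diagram, so g ≅ D_4 ⊕ D_5 (dimension 28 + 45 = 73).

D_4 ⊕ D_5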